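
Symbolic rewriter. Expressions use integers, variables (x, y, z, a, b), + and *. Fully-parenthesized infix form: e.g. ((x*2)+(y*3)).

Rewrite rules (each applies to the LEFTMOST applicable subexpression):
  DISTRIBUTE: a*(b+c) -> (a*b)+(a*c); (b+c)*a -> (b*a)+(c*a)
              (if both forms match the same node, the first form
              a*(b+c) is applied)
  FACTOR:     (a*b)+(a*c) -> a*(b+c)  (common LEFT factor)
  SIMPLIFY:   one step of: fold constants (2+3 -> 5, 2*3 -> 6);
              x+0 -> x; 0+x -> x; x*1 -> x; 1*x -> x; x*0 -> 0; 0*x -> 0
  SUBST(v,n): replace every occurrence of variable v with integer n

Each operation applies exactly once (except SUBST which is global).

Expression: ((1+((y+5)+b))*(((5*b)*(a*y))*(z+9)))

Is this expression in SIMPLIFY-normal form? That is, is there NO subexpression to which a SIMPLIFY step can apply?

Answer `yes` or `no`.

Expression: ((1+((y+5)+b))*(((5*b)*(a*y))*(z+9)))
Scanning for simplifiable subexpressions (pre-order)...
  at root: ((1+((y+5)+b))*(((5*b)*(a*y))*(z+9))) (not simplifiable)
  at L: (1+((y+5)+b)) (not simplifiable)
  at LR: ((y+5)+b) (not simplifiable)
  at LRL: (y+5) (not simplifiable)
  at R: (((5*b)*(a*y))*(z+9)) (not simplifiable)
  at RL: ((5*b)*(a*y)) (not simplifiable)
  at RLL: (5*b) (not simplifiable)
  at RLR: (a*y) (not simplifiable)
  at RR: (z+9) (not simplifiable)
Result: no simplifiable subexpression found -> normal form.

Answer: yes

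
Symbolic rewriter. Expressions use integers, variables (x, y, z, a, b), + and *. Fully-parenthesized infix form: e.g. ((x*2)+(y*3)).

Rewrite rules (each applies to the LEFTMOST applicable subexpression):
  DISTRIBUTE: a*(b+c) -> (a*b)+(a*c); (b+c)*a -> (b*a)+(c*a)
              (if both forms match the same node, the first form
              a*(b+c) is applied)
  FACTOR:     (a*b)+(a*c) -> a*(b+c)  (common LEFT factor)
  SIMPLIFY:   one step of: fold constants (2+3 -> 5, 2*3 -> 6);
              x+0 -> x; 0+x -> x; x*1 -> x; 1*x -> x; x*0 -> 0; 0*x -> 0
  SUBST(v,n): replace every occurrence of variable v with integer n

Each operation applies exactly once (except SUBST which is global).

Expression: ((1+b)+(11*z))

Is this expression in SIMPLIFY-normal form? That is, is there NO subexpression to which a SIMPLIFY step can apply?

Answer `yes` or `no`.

Answer: yes

Derivation:
Expression: ((1+b)+(11*z))
Scanning for simplifiable subexpressions (pre-order)...
  at root: ((1+b)+(11*z)) (not simplifiable)
  at L: (1+b) (not simplifiable)
  at R: (11*z) (not simplifiable)
Result: no simplifiable subexpression found -> normal form.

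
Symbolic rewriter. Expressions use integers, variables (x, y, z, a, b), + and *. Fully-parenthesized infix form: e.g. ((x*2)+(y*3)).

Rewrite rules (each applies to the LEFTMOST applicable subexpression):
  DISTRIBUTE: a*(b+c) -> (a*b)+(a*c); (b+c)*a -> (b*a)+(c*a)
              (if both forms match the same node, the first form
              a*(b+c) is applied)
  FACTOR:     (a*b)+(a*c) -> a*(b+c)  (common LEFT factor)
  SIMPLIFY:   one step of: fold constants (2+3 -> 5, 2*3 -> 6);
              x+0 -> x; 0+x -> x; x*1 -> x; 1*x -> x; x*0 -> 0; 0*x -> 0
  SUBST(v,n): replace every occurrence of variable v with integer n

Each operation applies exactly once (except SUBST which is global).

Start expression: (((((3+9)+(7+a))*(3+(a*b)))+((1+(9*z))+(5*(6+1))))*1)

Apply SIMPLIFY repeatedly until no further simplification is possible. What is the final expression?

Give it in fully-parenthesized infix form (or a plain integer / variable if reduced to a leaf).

Start: (((((3+9)+(7+a))*(3+(a*b)))+((1+(9*z))+(5*(6+1))))*1)
Step 1: at root: (((((3+9)+(7+a))*(3+(a*b)))+((1+(9*z))+(5*(6+1))))*1) -> ((((3+9)+(7+a))*(3+(a*b)))+((1+(9*z))+(5*(6+1)))); overall: (((((3+9)+(7+a))*(3+(a*b)))+((1+(9*z))+(5*(6+1))))*1) -> ((((3+9)+(7+a))*(3+(a*b)))+((1+(9*z))+(5*(6+1))))
Step 2: at LLL: (3+9) -> 12; overall: ((((3+9)+(7+a))*(3+(a*b)))+((1+(9*z))+(5*(6+1)))) -> (((12+(7+a))*(3+(a*b)))+((1+(9*z))+(5*(6+1))))
Step 3: at RRR: (6+1) -> 7; overall: (((12+(7+a))*(3+(a*b)))+((1+(9*z))+(5*(6+1)))) -> (((12+(7+a))*(3+(a*b)))+((1+(9*z))+(5*7)))
Step 4: at RR: (5*7) -> 35; overall: (((12+(7+a))*(3+(a*b)))+((1+(9*z))+(5*7))) -> (((12+(7+a))*(3+(a*b)))+((1+(9*z))+35))
Fixed point: (((12+(7+a))*(3+(a*b)))+((1+(9*z))+35))

Answer: (((12+(7+a))*(3+(a*b)))+((1+(9*z))+35))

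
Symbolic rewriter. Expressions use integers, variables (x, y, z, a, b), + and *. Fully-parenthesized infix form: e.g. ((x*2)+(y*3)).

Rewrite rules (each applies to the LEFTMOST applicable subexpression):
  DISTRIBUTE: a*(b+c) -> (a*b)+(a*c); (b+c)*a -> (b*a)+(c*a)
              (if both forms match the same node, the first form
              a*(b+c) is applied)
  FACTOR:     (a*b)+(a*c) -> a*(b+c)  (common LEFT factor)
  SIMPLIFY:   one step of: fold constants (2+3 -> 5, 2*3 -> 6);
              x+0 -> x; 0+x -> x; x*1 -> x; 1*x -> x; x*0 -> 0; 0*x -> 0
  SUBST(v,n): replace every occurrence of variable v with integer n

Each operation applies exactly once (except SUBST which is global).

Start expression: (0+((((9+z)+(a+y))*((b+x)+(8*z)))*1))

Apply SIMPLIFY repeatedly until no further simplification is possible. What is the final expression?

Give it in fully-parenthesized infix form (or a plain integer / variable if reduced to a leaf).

Start: (0+((((9+z)+(a+y))*((b+x)+(8*z)))*1))
Step 1: at root: (0+((((9+z)+(a+y))*((b+x)+(8*z)))*1)) -> ((((9+z)+(a+y))*((b+x)+(8*z)))*1); overall: (0+((((9+z)+(a+y))*((b+x)+(8*z)))*1)) -> ((((9+z)+(a+y))*((b+x)+(8*z)))*1)
Step 2: at root: ((((9+z)+(a+y))*((b+x)+(8*z)))*1) -> (((9+z)+(a+y))*((b+x)+(8*z))); overall: ((((9+z)+(a+y))*((b+x)+(8*z)))*1) -> (((9+z)+(a+y))*((b+x)+(8*z)))
Fixed point: (((9+z)+(a+y))*((b+x)+(8*z)))

Answer: (((9+z)+(a+y))*((b+x)+(8*z)))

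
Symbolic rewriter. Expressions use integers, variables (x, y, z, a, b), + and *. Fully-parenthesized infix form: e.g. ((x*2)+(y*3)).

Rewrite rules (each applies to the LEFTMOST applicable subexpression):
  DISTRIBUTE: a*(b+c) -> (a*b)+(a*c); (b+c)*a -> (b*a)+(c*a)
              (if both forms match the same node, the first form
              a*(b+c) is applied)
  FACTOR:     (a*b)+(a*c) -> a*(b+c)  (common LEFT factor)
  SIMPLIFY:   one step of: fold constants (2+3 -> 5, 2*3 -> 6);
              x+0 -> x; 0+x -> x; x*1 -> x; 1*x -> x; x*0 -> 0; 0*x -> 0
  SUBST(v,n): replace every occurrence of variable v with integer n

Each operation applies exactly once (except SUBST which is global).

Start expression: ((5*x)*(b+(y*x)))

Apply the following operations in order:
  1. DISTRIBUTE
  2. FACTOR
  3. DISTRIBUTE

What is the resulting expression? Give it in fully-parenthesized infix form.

Start: ((5*x)*(b+(y*x)))
Apply DISTRIBUTE at root (target: ((5*x)*(b+(y*x)))): ((5*x)*(b+(y*x))) -> (((5*x)*b)+((5*x)*(y*x)))
Apply FACTOR at root (target: (((5*x)*b)+((5*x)*(y*x)))): (((5*x)*b)+((5*x)*(y*x))) -> ((5*x)*(b+(y*x)))
Apply DISTRIBUTE at root (target: ((5*x)*(b+(y*x)))): ((5*x)*(b+(y*x))) -> (((5*x)*b)+((5*x)*(y*x)))

Answer: (((5*x)*b)+((5*x)*(y*x)))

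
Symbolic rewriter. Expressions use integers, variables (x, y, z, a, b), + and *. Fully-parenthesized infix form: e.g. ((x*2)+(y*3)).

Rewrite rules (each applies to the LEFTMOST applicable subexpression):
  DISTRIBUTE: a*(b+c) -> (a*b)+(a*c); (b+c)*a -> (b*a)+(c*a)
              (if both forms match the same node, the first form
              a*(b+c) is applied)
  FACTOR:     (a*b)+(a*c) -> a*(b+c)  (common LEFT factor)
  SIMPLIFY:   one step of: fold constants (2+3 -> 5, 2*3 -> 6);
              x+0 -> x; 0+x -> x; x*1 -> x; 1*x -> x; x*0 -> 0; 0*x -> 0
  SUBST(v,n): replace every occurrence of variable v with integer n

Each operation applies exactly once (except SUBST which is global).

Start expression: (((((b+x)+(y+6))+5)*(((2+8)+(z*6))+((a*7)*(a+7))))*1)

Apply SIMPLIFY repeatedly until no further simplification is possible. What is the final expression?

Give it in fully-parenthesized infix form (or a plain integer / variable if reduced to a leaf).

Start: (((((b+x)+(y+6))+5)*(((2+8)+(z*6))+((a*7)*(a+7))))*1)
Step 1: at root: (((((b+x)+(y+6))+5)*(((2+8)+(z*6))+((a*7)*(a+7))))*1) -> ((((b+x)+(y+6))+5)*(((2+8)+(z*6))+((a*7)*(a+7)))); overall: (((((b+x)+(y+6))+5)*(((2+8)+(z*6))+((a*7)*(a+7))))*1) -> ((((b+x)+(y+6))+5)*(((2+8)+(z*6))+((a*7)*(a+7))))
Step 2: at RLL: (2+8) -> 10; overall: ((((b+x)+(y+6))+5)*(((2+8)+(z*6))+((a*7)*(a+7)))) -> ((((b+x)+(y+6))+5)*((10+(z*6))+((a*7)*(a+7))))
Fixed point: ((((b+x)+(y+6))+5)*((10+(z*6))+((a*7)*(a+7))))

Answer: ((((b+x)+(y+6))+5)*((10+(z*6))+((a*7)*(a+7))))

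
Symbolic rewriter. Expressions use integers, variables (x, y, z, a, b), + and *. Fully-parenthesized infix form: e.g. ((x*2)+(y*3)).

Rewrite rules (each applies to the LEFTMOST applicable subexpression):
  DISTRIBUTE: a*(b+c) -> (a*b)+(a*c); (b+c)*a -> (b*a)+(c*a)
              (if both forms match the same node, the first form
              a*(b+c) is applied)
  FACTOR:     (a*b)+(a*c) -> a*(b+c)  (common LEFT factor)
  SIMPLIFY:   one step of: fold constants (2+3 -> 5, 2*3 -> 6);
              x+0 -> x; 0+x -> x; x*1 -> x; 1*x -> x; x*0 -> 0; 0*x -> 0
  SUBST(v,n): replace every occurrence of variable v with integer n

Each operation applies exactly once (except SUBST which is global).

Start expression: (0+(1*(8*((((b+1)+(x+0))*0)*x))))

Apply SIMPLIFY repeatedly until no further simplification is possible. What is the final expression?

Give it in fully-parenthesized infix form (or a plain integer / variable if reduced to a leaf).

Answer: 0

Derivation:
Start: (0+(1*(8*((((b+1)+(x+0))*0)*x))))
Step 1: at root: (0+(1*(8*((((b+1)+(x+0))*0)*x)))) -> (1*(8*((((b+1)+(x+0))*0)*x))); overall: (0+(1*(8*((((b+1)+(x+0))*0)*x)))) -> (1*(8*((((b+1)+(x+0))*0)*x)))
Step 2: at root: (1*(8*((((b+1)+(x+0))*0)*x))) -> (8*((((b+1)+(x+0))*0)*x)); overall: (1*(8*((((b+1)+(x+0))*0)*x))) -> (8*((((b+1)+(x+0))*0)*x))
Step 3: at RL: (((b+1)+(x+0))*0) -> 0; overall: (8*((((b+1)+(x+0))*0)*x)) -> (8*(0*x))
Step 4: at R: (0*x) -> 0; overall: (8*(0*x)) -> (8*0)
Step 5: at root: (8*0) -> 0; overall: (8*0) -> 0
Fixed point: 0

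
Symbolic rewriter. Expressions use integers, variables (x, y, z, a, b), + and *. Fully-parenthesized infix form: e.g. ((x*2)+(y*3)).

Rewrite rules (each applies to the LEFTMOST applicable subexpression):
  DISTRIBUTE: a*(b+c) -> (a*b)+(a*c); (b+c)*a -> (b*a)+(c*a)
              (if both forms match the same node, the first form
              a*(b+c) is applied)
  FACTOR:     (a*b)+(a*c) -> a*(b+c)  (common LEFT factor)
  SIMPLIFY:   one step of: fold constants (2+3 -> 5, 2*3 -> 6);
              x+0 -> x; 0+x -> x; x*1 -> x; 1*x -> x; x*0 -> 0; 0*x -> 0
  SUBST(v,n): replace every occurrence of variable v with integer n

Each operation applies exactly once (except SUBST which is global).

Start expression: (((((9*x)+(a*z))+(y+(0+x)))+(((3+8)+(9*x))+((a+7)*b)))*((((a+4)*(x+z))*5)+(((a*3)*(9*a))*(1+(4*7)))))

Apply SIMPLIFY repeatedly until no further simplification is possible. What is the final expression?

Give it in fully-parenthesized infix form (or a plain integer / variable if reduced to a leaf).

Start: (((((9*x)+(a*z))+(y+(0+x)))+(((3+8)+(9*x))+((a+7)*b)))*((((a+4)*(x+z))*5)+(((a*3)*(9*a))*(1+(4*7)))))
Step 1: at LLRR: (0+x) -> x; overall: (((((9*x)+(a*z))+(y+(0+x)))+(((3+8)+(9*x))+((a+7)*b)))*((((a+4)*(x+z))*5)+(((a*3)*(9*a))*(1+(4*7))))) -> (((((9*x)+(a*z))+(y+x))+(((3+8)+(9*x))+((a+7)*b)))*((((a+4)*(x+z))*5)+(((a*3)*(9*a))*(1+(4*7)))))
Step 2: at LRLL: (3+8) -> 11; overall: (((((9*x)+(a*z))+(y+x))+(((3+8)+(9*x))+((a+7)*b)))*((((a+4)*(x+z))*5)+(((a*3)*(9*a))*(1+(4*7))))) -> (((((9*x)+(a*z))+(y+x))+((11+(9*x))+((a+7)*b)))*((((a+4)*(x+z))*5)+(((a*3)*(9*a))*(1+(4*7)))))
Step 3: at RRRR: (4*7) -> 28; overall: (((((9*x)+(a*z))+(y+x))+((11+(9*x))+((a+7)*b)))*((((a+4)*(x+z))*5)+(((a*3)*(9*a))*(1+(4*7))))) -> (((((9*x)+(a*z))+(y+x))+((11+(9*x))+((a+7)*b)))*((((a+4)*(x+z))*5)+(((a*3)*(9*a))*(1+28))))
Step 4: at RRR: (1+28) -> 29; overall: (((((9*x)+(a*z))+(y+x))+((11+(9*x))+((a+7)*b)))*((((a+4)*(x+z))*5)+(((a*3)*(9*a))*(1+28)))) -> (((((9*x)+(a*z))+(y+x))+((11+(9*x))+((a+7)*b)))*((((a+4)*(x+z))*5)+(((a*3)*(9*a))*29)))
Fixed point: (((((9*x)+(a*z))+(y+x))+((11+(9*x))+((a+7)*b)))*((((a+4)*(x+z))*5)+(((a*3)*(9*a))*29)))

Answer: (((((9*x)+(a*z))+(y+x))+((11+(9*x))+((a+7)*b)))*((((a+4)*(x+z))*5)+(((a*3)*(9*a))*29)))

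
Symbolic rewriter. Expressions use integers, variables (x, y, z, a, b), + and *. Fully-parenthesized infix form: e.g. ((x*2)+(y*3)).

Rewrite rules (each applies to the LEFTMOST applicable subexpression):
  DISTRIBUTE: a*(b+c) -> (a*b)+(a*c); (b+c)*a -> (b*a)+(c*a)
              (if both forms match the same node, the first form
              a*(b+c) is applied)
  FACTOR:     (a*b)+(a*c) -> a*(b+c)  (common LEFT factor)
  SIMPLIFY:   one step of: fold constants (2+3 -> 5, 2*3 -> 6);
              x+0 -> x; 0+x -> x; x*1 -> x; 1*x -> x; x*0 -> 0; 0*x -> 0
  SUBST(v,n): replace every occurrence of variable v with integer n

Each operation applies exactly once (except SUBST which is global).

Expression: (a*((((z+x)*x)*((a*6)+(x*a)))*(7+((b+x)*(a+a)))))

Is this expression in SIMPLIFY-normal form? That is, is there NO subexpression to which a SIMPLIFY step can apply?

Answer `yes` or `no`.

Answer: yes

Derivation:
Expression: (a*((((z+x)*x)*((a*6)+(x*a)))*(7+((b+x)*(a+a)))))
Scanning for simplifiable subexpressions (pre-order)...
  at root: (a*((((z+x)*x)*((a*6)+(x*a)))*(7+((b+x)*(a+a))))) (not simplifiable)
  at R: ((((z+x)*x)*((a*6)+(x*a)))*(7+((b+x)*(a+a)))) (not simplifiable)
  at RL: (((z+x)*x)*((a*6)+(x*a))) (not simplifiable)
  at RLL: ((z+x)*x) (not simplifiable)
  at RLLL: (z+x) (not simplifiable)
  at RLR: ((a*6)+(x*a)) (not simplifiable)
  at RLRL: (a*6) (not simplifiable)
  at RLRR: (x*a) (not simplifiable)
  at RR: (7+((b+x)*(a+a))) (not simplifiable)
  at RRR: ((b+x)*(a+a)) (not simplifiable)
  at RRRL: (b+x) (not simplifiable)
  at RRRR: (a+a) (not simplifiable)
Result: no simplifiable subexpression found -> normal form.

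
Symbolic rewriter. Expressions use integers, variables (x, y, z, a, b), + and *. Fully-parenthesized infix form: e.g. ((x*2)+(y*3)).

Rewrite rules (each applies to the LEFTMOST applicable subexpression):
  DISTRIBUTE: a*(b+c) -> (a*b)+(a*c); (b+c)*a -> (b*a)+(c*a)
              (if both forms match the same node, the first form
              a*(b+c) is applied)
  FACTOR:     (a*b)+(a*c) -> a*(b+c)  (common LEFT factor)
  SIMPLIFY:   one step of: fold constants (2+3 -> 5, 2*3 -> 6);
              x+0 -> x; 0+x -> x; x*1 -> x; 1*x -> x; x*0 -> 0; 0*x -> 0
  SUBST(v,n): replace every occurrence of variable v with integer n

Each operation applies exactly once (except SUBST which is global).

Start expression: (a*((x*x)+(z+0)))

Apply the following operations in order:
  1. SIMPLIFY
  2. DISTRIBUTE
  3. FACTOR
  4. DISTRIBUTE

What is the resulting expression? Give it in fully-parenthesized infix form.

Start: (a*((x*x)+(z+0)))
Apply SIMPLIFY at RR (target: (z+0)): (a*((x*x)+(z+0))) -> (a*((x*x)+z))
Apply DISTRIBUTE at root (target: (a*((x*x)+z))): (a*((x*x)+z)) -> ((a*(x*x))+(a*z))
Apply FACTOR at root (target: ((a*(x*x))+(a*z))): ((a*(x*x))+(a*z)) -> (a*((x*x)+z))
Apply DISTRIBUTE at root (target: (a*((x*x)+z))): (a*((x*x)+z)) -> ((a*(x*x))+(a*z))

Answer: ((a*(x*x))+(a*z))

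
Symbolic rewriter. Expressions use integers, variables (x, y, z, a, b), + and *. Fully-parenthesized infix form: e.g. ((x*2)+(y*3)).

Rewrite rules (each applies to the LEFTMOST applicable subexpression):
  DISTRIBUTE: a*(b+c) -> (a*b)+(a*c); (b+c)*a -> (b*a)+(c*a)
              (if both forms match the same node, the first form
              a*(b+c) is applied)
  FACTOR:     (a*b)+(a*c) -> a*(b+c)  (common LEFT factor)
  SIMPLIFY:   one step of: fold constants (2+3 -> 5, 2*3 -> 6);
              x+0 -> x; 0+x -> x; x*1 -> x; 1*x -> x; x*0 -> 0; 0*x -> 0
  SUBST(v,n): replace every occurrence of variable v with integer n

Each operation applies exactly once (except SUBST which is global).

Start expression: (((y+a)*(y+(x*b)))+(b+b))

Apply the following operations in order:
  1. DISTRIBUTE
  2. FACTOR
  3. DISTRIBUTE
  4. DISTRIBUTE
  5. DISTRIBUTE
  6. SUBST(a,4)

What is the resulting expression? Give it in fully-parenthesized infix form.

Answer: ((((y*y)+(4*y))+((y*(x*b))+(4*(x*b))))+(b+b))

Derivation:
Start: (((y+a)*(y+(x*b)))+(b+b))
Apply DISTRIBUTE at L (target: ((y+a)*(y+(x*b)))): (((y+a)*(y+(x*b)))+(b+b)) -> ((((y+a)*y)+((y+a)*(x*b)))+(b+b))
Apply FACTOR at L (target: (((y+a)*y)+((y+a)*(x*b)))): ((((y+a)*y)+((y+a)*(x*b)))+(b+b)) -> (((y+a)*(y+(x*b)))+(b+b))
Apply DISTRIBUTE at L (target: ((y+a)*(y+(x*b)))): (((y+a)*(y+(x*b)))+(b+b)) -> ((((y+a)*y)+((y+a)*(x*b)))+(b+b))
Apply DISTRIBUTE at LL (target: ((y+a)*y)): ((((y+a)*y)+((y+a)*(x*b)))+(b+b)) -> ((((y*y)+(a*y))+((y+a)*(x*b)))+(b+b))
Apply DISTRIBUTE at LR (target: ((y+a)*(x*b))): ((((y*y)+(a*y))+((y+a)*(x*b)))+(b+b)) -> ((((y*y)+(a*y))+((y*(x*b))+(a*(x*b))))+(b+b))
Apply SUBST(a,4): ((((y*y)+(a*y))+((y*(x*b))+(a*(x*b))))+(b+b)) -> ((((y*y)+(4*y))+((y*(x*b))+(4*(x*b))))+(b+b))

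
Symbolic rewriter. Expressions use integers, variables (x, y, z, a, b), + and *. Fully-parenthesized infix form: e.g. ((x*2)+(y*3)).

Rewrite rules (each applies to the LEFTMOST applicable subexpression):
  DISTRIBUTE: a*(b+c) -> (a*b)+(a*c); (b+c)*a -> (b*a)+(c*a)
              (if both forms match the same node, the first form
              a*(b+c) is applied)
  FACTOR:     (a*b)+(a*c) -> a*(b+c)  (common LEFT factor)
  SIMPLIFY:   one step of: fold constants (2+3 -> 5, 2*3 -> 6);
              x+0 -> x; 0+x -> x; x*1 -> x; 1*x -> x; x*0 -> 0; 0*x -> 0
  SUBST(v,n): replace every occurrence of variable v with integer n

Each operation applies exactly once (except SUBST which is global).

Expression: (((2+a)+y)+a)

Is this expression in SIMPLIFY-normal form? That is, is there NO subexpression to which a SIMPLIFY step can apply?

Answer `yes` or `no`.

Expression: (((2+a)+y)+a)
Scanning for simplifiable subexpressions (pre-order)...
  at root: (((2+a)+y)+a) (not simplifiable)
  at L: ((2+a)+y) (not simplifiable)
  at LL: (2+a) (not simplifiable)
Result: no simplifiable subexpression found -> normal form.

Answer: yes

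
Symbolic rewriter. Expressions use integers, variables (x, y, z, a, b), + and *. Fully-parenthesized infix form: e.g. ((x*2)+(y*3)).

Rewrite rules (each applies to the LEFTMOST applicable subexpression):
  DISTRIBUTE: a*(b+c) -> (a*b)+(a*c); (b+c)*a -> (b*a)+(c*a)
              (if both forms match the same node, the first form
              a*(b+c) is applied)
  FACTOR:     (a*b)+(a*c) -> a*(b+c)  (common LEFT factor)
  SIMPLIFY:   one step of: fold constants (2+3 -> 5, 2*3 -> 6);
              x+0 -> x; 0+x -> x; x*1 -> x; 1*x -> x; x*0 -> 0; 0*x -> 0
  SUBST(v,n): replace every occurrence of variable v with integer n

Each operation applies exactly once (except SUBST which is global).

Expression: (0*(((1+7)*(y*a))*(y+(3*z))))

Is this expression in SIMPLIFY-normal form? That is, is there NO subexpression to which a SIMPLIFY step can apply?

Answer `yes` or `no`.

Expression: (0*(((1+7)*(y*a))*(y+(3*z))))
Scanning for simplifiable subexpressions (pre-order)...
  at root: (0*(((1+7)*(y*a))*(y+(3*z)))) (SIMPLIFIABLE)
  at R: (((1+7)*(y*a))*(y+(3*z))) (not simplifiable)
  at RL: ((1+7)*(y*a)) (not simplifiable)
  at RLL: (1+7) (SIMPLIFIABLE)
  at RLR: (y*a) (not simplifiable)
  at RR: (y+(3*z)) (not simplifiable)
  at RRR: (3*z) (not simplifiable)
Found simplifiable subexpr at path root: (0*(((1+7)*(y*a))*(y+(3*z))))
One SIMPLIFY step would give: 0
-> NOT in normal form.

Answer: no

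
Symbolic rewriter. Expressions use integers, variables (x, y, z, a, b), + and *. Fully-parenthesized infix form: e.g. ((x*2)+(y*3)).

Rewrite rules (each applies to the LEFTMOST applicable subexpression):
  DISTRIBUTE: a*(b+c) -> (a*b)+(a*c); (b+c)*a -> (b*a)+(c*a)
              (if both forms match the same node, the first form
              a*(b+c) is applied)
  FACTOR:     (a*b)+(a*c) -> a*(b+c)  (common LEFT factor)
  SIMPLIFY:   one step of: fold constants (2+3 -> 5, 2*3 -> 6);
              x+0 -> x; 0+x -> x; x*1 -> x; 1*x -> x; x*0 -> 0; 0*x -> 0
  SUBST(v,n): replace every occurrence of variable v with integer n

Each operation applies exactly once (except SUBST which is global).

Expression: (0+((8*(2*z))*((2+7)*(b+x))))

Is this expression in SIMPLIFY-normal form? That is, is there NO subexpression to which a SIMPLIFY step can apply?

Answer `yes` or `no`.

Answer: no

Derivation:
Expression: (0+((8*(2*z))*((2+7)*(b+x))))
Scanning for simplifiable subexpressions (pre-order)...
  at root: (0+((8*(2*z))*((2+7)*(b+x)))) (SIMPLIFIABLE)
  at R: ((8*(2*z))*((2+7)*(b+x))) (not simplifiable)
  at RL: (8*(2*z)) (not simplifiable)
  at RLR: (2*z) (not simplifiable)
  at RR: ((2+7)*(b+x)) (not simplifiable)
  at RRL: (2+7) (SIMPLIFIABLE)
  at RRR: (b+x) (not simplifiable)
Found simplifiable subexpr at path root: (0+((8*(2*z))*((2+7)*(b+x))))
One SIMPLIFY step would give: ((8*(2*z))*((2+7)*(b+x)))
-> NOT in normal form.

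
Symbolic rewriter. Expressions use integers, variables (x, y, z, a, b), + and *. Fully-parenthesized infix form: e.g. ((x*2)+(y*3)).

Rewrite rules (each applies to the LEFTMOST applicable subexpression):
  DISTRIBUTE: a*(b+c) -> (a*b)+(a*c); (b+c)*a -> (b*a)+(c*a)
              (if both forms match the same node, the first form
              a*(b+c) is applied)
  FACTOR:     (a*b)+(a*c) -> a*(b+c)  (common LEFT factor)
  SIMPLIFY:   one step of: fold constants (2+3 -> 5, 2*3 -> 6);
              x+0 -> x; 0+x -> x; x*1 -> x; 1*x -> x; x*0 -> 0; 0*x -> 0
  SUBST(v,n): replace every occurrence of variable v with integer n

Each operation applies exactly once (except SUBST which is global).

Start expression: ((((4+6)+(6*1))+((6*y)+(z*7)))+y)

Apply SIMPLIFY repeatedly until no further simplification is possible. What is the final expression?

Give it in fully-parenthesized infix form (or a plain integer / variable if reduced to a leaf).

Start: ((((4+6)+(6*1))+((6*y)+(z*7)))+y)
Step 1: at LLL: (4+6) -> 10; overall: ((((4+6)+(6*1))+((6*y)+(z*7)))+y) -> (((10+(6*1))+((6*y)+(z*7)))+y)
Step 2: at LLR: (6*1) -> 6; overall: (((10+(6*1))+((6*y)+(z*7)))+y) -> (((10+6)+((6*y)+(z*7)))+y)
Step 3: at LL: (10+6) -> 16; overall: (((10+6)+((6*y)+(z*7)))+y) -> ((16+((6*y)+(z*7)))+y)
Fixed point: ((16+((6*y)+(z*7)))+y)

Answer: ((16+((6*y)+(z*7)))+y)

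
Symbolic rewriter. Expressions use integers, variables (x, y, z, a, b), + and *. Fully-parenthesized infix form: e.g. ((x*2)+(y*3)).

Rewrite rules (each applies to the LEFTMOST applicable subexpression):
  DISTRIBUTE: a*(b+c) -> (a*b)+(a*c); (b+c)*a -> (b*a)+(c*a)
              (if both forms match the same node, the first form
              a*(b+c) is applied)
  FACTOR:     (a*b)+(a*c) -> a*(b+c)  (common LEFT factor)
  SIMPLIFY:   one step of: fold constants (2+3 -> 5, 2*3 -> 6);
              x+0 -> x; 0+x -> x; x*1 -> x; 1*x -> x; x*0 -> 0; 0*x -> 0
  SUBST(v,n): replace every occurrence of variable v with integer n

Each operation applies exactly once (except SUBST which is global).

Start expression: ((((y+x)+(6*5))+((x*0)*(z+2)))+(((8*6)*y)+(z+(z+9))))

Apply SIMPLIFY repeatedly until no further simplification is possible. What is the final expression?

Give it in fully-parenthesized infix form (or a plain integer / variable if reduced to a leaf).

Answer: (((y+x)+30)+((48*y)+(z+(z+9))))

Derivation:
Start: ((((y+x)+(6*5))+((x*0)*(z+2)))+(((8*6)*y)+(z+(z+9))))
Step 1: at LLR: (6*5) -> 30; overall: ((((y+x)+(6*5))+((x*0)*(z+2)))+(((8*6)*y)+(z+(z+9)))) -> ((((y+x)+30)+((x*0)*(z+2)))+(((8*6)*y)+(z+(z+9))))
Step 2: at LRL: (x*0) -> 0; overall: ((((y+x)+30)+((x*0)*(z+2)))+(((8*6)*y)+(z+(z+9)))) -> ((((y+x)+30)+(0*(z+2)))+(((8*6)*y)+(z+(z+9))))
Step 3: at LR: (0*(z+2)) -> 0; overall: ((((y+x)+30)+(0*(z+2)))+(((8*6)*y)+(z+(z+9)))) -> ((((y+x)+30)+0)+(((8*6)*y)+(z+(z+9))))
Step 4: at L: (((y+x)+30)+0) -> ((y+x)+30); overall: ((((y+x)+30)+0)+(((8*6)*y)+(z+(z+9)))) -> (((y+x)+30)+(((8*6)*y)+(z+(z+9))))
Step 5: at RLL: (8*6) -> 48; overall: (((y+x)+30)+(((8*6)*y)+(z+(z+9)))) -> (((y+x)+30)+((48*y)+(z+(z+9))))
Fixed point: (((y+x)+30)+((48*y)+(z+(z+9))))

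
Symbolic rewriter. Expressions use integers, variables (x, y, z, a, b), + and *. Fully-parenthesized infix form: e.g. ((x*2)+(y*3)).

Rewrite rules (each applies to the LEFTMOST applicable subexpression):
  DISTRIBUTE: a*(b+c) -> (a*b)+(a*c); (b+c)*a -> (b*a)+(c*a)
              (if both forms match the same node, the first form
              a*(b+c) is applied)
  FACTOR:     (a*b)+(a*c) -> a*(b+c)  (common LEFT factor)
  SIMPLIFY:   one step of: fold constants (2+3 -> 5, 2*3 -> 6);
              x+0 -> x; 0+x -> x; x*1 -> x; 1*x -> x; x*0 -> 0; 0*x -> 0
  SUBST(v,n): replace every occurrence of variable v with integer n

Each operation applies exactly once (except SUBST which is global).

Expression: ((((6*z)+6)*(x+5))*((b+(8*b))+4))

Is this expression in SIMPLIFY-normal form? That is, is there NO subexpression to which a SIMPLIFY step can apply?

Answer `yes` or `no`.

Answer: yes

Derivation:
Expression: ((((6*z)+6)*(x+5))*((b+(8*b))+4))
Scanning for simplifiable subexpressions (pre-order)...
  at root: ((((6*z)+6)*(x+5))*((b+(8*b))+4)) (not simplifiable)
  at L: (((6*z)+6)*(x+5)) (not simplifiable)
  at LL: ((6*z)+6) (not simplifiable)
  at LLL: (6*z) (not simplifiable)
  at LR: (x+5) (not simplifiable)
  at R: ((b+(8*b))+4) (not simplifiable)
  at RL: (b+(8*b)) (not simplifiable)
  at RLR: (8*b) (not simplifiable)
Result: no simplifiable subexpression found -> normal form.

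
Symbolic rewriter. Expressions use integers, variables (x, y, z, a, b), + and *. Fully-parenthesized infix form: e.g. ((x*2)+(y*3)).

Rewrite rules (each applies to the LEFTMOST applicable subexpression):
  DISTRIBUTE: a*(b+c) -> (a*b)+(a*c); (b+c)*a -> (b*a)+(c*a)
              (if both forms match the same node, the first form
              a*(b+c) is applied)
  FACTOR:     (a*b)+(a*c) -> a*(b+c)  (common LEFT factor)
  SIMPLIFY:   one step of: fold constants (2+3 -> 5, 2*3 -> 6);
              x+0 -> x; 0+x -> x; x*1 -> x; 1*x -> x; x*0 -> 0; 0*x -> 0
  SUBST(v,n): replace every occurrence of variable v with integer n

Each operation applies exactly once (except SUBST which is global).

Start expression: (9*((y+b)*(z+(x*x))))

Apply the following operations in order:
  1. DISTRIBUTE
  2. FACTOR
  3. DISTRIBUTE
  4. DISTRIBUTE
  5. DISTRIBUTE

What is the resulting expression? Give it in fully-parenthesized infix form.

Start: (9*((y+b)*(z+(x*x))))
Apply DISTRIBUTE at R (target: ((y+b)*(z+(x*x)))): (9*((y+b)*(z+(x*x)))) -> (9*(((y+b)*z)+((y+b)*(x*x))))
Apply FACTOR at R (target: (((y+b)*z)+((y+b)*(x*x)))): (9*(((y+b)*z)+((y+b)*(x*x)))) -> (9*((y+b)*(z+(x*x))))
Apply DISTRIBUTE at R (target: ((y+b)*(z+(x*x)))): (9*((y+b)*(z+(x*x)))) -> (9*(((y+b)*z)+((y+b)*(x*x))))
Apply DISTRIBUTE at root (target: (9*(((y+b)*z)+((y+b)*(x*x))))): (9*(((y+b)*z)+((y+b)*(x*x)))) -> ((9*((y+b)*z))+(9*((y+b)*(x*x))))
Apply DISTRIBUTE at LR (target: ((y+b)*z)): ((9*((y+b)*z))+(9*((y+b)*(x*x)))) -> ((9*((y*z)+(b*z)))+(9*((y+b)*(x*x))))

Answer: ((9*((y*z)+(b*z)))+(9*((y+b)*(x*x))))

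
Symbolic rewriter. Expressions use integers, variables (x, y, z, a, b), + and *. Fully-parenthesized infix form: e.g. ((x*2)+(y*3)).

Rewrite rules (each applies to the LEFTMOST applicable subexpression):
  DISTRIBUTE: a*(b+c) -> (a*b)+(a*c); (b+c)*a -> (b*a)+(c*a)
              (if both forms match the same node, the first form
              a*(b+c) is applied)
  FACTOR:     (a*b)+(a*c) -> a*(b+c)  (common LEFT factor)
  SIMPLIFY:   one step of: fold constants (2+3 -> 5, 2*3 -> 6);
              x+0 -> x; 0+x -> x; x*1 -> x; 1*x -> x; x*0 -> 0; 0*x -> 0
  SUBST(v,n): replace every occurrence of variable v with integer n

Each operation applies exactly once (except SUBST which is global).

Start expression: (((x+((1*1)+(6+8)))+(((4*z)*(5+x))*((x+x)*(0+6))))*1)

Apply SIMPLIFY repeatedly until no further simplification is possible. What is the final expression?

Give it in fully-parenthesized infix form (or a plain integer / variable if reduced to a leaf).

Start: (((x+((1*1)+(6+8)))+(((4*z)*(5+x))*((x+x)*(0+6))))*1)
Step 1: at root: (((x+((1*1)+(6+8)))+(((4*z)*(5+x))*((x+x)*(0+6))))*1) -> ((x+((1*1)+(6+8)))+(((4*z)*(5+x))*((x+x)*(0+6)))); overall: (((x+((1*1)+(6+8)))+(((4*z)*(5+x))*((x+x)*(0+6))))*1) -> ((x+((1*1)+(6+8)))+(((4*z)*(5+x))*((x+x)*(0+6))))
Step 2: at LRL: (1*1) -> 1; overall: ((x+((1*1)+(6+8)))+(((4*z)*(5+x))*((x+x)*(0+6)))) -> ((x+(1+(6+8)))+(((4*z)*(5+x))*((x+x)*(0+6))))
Step 3: at LRR: (6+8) -> 14; overall: ((x+(1+(6+8)))+(((4*z)*(5+x))*((x+x)*(0+6)))) -> ((x+(1+14))+(((4*z)*(5+x))*((x+x)*(0+6))))
Step 4: at LR: (1+14) -> 15; overall: ((x+(1+14))+(((4*z)*(5+x))*((x+x)*(0+6)))) -> ((x+15)+(((4*z)*(5+x))*((x+x)*(0+6))))
Step 5: at RRR: (0+6) -> 6; overall: ((x+15)+(((4*z)*(5+x))*((x+x)*(0+6)))) -> ((x+15)+(((4*z)*(5+x))*((x+x)*6)))
Fixed point: ((x+15)+(((4*z)*(5+x))*((x+x)*6)))

Answer: ((x+15)+(((4*z)*(5+x))*((x+x)*6)))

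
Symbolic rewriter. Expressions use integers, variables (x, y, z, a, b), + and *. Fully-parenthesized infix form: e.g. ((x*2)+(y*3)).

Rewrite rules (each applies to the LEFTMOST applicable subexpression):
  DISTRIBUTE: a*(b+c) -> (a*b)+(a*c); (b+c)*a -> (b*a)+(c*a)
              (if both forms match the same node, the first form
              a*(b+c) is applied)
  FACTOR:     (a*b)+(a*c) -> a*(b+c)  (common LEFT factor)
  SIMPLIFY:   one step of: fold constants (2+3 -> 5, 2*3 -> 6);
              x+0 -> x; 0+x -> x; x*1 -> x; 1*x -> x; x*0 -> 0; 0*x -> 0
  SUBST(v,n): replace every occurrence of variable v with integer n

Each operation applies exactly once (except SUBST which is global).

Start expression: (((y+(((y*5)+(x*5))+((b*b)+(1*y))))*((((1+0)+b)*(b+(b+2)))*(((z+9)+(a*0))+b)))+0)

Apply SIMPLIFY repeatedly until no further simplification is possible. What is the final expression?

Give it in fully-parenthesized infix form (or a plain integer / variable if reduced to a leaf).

Answer: ((y+(((y*5)+(x*5))+((b*b)+y)))*(((1+b)*(b+(b+2)))*((z+9)+b)))

Derivation:
Start: (((y+(((y*5)+(x*5))+((b*b)+(1*y))))*((((1+0)+b)*(b+(b+2)))*(((z+9)+(a*0))+b)))+0)
Step 1: at root: (((y+(((y*5)+(x*5))+((b*b)+(1*y))))*((((1+0)+b)*(b+(b+2)))*(((z+9)+(a*0))+b)))+0) -> ((y+(((y*5)+(x*5))+((b*b)+(1*y))))*((((1+0)+b)*(b+(b+2)))*(((z+9)+(a*0))+b))); overall: (((y+(((y*5)+(x*5))+((b*b)+(1*y))))*((((1+0)+b)*(b+(b+2)))*(((z+9)+(a*0))+b)))+0) -> ((y+(((y*5)+(x*5))+((b*b)+(1*y))))*((((1+0)+b)*(b+(b+2)))*(((z+9)+(a*0))+b)))
Step 2: at LRRR: (1*y) -> y; overall: ((y+(((y*5)+(x*5))+((b*b)+(1*y))))*((((1+0)+b)*(b+(b+2)))*(((z+9)+(a*0))+b))) -> ((y+(((y*5)+(x*5))+((b*b)+y)))*((((1+0)+b)*(b+(b+2)))*(((z+9)+(a*0))+b)))
Step 3: at RLLL: (1+0) -> 1; overall: ((y+(((y*5)+(x*5))+((b*b)+y)))*((((1+0)+b)*(b+(b+2)))*(((z+9)+(a*0))+b))) -> ((y+(((y*5)+(x*5))+((b*b)+y)))*(((1+b)*(b+(b+2)))*(((z+9)+(a*0))+b)))
Step 4: at RRLR: (a*0) -> 0; overall: ((y+(((y*5)+(x*5))+((b*b)+y)))*(((1+b)*(b+(b+2)))*(((z+9)+(a*0))+b))) -> ((y+(((y*5)+(x*5))+((b*b)+y)))*(((1+b)*(b+(b+2)))*(((z+9)+0)+b)))
Step 5: at RRL: ((z+9)+0) -> (z+9); overall: ((y+(((y*5)+(x*5))+((b*b)+y)))*(((1+b)*(b+(b+2)))*(((z+9)+0)+b))) -> ((y+(((y*5)+(x*5))+((b*b)+y)))*(((1+b)*(b+(b+2)))*((z+9)+b)))
Fixed point: ((y+(((y*5)+(x*5))+((b*b)+y)))*(((1+b)*(b+(b+2)))*((z+9)+b)))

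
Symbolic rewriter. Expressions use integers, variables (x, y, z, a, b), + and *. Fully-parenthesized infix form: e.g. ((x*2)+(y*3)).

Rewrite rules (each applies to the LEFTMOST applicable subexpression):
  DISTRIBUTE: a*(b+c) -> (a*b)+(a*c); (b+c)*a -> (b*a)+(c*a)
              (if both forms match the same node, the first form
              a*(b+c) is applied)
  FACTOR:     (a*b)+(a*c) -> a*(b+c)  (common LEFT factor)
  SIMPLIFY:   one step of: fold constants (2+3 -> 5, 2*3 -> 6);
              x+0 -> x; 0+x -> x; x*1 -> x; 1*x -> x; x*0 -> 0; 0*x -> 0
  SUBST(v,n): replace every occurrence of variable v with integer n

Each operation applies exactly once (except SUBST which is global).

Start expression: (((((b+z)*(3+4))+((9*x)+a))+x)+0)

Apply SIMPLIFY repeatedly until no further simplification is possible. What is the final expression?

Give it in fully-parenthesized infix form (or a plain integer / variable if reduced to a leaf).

Answer: ((((b+z)*7)+((9*x)+a))+x)

Derivation:
Start: (((((b+z)*(3+4))+((9*x)+a))+x)+0)
Step 1: at root: (((((b+z)*(3+4))+((9*x)+a))+x)+0) -> ((((b+z)*(3+4))+((9*x)+a))+x); overall: (((((b+z)*(3+4))+((9*x)+a))+x)+0) -> ((((b+z)*(3+4))+((9*x)+a))+x)
Step 2: at LLR: (3+4) -> 7; overall: ((((b+z)*(3+4))+((9*x)+a))+x) -> ((((b+z)*7)+((9*x)+a))+x)
Fixed point: ((((b+z)*7)+((9*x)+a))+x)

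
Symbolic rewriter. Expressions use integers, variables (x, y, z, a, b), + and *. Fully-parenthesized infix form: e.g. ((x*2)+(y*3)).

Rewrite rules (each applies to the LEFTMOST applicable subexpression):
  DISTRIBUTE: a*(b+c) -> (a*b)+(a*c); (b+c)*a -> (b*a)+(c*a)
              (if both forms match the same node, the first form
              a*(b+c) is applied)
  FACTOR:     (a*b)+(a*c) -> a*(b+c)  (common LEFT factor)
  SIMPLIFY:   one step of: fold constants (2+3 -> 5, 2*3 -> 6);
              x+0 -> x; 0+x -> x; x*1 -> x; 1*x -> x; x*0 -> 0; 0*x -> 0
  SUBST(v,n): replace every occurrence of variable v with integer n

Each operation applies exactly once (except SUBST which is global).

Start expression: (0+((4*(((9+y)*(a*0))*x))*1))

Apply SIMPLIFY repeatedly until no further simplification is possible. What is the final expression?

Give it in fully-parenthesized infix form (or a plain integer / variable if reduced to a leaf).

Start: (0+((4*(((9+y)*(a*0))*x))*1))
Step 1: at root: (0+((4*(((9+y)*(a*0))*x))*1)) -> ((4*(((9+y)*(a*0))*x))*1); overall: (0+((4*(((9+y)*(a*0))*x))*1)) -> ((4*(((9+y)*(a*0))*x))*1)
Step 2: at root: ((4*(((9+y)*(a*0))*x))*1) -> (4*(((9+y)*(a*0))*x)); overall: ((4*(((9+y)*(a*0))*x))*1) -> (4*(((9+y)*(a*0))*x))
Step 3: at RLR: (a*0) -> 0; overall: (4*(((9+y)*(a*0))*x)) -> (4*(((9+y)*0)*x))
Step 4: at RL: ((9+y)*0) -> 0; overall: (4*(((9+y)*0)*x)) -> (4*(0*x))
Step 5: at R: (0*x) -> 0; overall: (4*(0*x)) -> (4*0)
Step 6: at root: (4*0) -> 0; overall: (4*0) -> 0
Fixed point: 0

Answer: 0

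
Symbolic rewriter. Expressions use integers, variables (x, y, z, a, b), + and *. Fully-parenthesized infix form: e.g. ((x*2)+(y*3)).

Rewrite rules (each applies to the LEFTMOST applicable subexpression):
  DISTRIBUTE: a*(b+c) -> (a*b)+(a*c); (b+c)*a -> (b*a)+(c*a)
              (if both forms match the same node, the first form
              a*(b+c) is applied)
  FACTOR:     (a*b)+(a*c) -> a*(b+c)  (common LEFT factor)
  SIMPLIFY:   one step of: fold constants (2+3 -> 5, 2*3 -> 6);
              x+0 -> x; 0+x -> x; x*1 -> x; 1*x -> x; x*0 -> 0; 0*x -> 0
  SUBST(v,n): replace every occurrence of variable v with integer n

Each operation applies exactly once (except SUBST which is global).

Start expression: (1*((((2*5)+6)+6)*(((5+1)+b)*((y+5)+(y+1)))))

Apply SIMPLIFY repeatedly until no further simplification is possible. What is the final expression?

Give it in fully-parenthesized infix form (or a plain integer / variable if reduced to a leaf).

Start: (1*((((2*5)+6)+6)*(((5+1)+b)*((y+5)+(y+1)))))
Step 1: at root: (1*((((2*5)+6)+6)*(((5+1)+b)*((y+5)+(y+1))))) -> ((((2*5)+6)+6)*(((5+1)+b)*((y+5)+(y+1)))); overall: (1*((((2*5)+6)+6)*(((5+1)+b)*((y+5)+(y+1))))) -> ((((2*5)+6)+6)*(((5+1)+b)*((y+5)+(y+1))))
Step 2: at LLL: (2*5) -> 10; overall: ((((2*5)+6)+6)*(((5+1)+b)*((y+5)+(y+1)))) -> (((10+6)+6)*(((5+1)+b)*((y+5)+(y+1))))
Step 3: at LL: (10+6) -> 16; overall: (((10+6)+6)*(((5+1)+b)*((y+5)+(y+1)))) -> ((16+6)*(((5+1)+b)*((y+5)+(y+1))))
Step 4: at L: (16+6) -> 22; overall: ((16+6)*(((5+1)+b)*((y+5)+(y+1)))) -> (22*(((5+1)+b)*((y+5)+(y+1))))
Step 5: at RLL: (5+1) -> 6; overall: (22*(((5+1)+b)*((y+5)+(y+1)))) -> (22*((6+b)*((y+5)+(y+1))))
Fixed point: (22*((6+b)*((y+5)+(y+1))))

Answer: (22*((6+b)*((y+5)+(y+1))))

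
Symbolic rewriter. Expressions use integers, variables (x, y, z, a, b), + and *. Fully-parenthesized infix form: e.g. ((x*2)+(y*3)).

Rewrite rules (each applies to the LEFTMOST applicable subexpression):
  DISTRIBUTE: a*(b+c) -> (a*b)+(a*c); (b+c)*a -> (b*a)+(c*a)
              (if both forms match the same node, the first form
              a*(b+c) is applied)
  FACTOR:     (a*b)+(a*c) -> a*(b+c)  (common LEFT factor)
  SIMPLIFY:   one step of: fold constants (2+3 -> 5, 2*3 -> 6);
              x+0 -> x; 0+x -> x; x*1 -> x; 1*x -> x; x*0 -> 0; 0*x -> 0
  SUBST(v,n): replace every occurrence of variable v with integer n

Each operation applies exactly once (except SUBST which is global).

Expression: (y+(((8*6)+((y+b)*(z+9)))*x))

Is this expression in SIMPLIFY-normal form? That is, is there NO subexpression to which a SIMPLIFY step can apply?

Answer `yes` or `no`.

Answer: no

Derivation:
Expression: (y+(((8*6)+((y+b)*(z+9)))*x))
Scanning for simplifiable subexpressions (pre-order)...
  at root: (y+(((8*6)+((y+b)*(z+9)))*x)) (not simplifiable)
  at R: (((8*6)+((y+b)*(z+9)))*x) (not simplifiable)
  at RL: ((8*6)+((y+b)*(z+9))) (not simplifiable)
  at RLL: (8*6) (SIMPLIFIABLE)
  at RLR: ((y+b)*(z+9)) (not simplifiable)
  at RLRL: (y+b) (not simplifiable)
  at RLRR: (z+9) (not simplifiable)
Found simplifiable subexpr at path RLL: (8*6)
One SIMPLIFY step would give: (y+((48+((y+b)*(z+9)))*x))
-> NOT in normal form.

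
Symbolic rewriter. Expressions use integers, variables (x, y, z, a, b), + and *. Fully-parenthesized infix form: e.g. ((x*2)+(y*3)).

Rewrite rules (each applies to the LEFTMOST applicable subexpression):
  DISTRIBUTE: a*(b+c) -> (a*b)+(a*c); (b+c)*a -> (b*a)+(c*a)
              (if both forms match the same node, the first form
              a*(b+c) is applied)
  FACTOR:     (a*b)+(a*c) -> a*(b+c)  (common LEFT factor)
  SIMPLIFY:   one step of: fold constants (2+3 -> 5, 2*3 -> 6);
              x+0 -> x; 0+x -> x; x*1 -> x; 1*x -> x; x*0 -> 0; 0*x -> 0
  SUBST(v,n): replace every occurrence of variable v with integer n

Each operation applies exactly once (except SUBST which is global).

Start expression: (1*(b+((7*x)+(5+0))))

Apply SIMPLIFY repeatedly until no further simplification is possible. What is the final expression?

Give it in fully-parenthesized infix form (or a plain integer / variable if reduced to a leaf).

Answer: (b+((7*x)+5))

Derivation:
Start: (1*(b+((7*x)+(5+0))))
Step 1: at root: (1*(b+((7*x)+(5+0)))) -> (b+((7*x)+(5+0))); overall: (1*(b+((7*x)+(5+0)))) -> (b+((7*x)+(5+0)))
Step 2: at RR: (5+0) -> 5; overall: (b+((7*x)+(5+0))) -> (b+((7*x)+5))
Fixed point: (b+((7*x)+5))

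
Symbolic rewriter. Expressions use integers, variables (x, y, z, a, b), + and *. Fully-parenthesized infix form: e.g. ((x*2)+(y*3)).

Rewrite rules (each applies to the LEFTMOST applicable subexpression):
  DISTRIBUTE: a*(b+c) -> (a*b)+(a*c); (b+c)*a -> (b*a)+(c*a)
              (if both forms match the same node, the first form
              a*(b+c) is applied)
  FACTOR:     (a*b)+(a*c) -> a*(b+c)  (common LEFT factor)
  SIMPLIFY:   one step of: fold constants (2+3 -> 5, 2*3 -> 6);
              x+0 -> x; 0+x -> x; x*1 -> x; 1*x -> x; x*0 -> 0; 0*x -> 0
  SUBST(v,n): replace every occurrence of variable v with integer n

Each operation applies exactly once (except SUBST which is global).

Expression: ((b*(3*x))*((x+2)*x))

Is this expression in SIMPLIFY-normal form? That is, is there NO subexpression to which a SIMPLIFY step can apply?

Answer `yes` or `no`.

Expression: ((b*(3*x))*((x+2)*x))
Scanning for simplifiable subexpressions (pre-order)...
  at root: ((b*(3*x))*((x+2)*x)) (not simplifiable)
  at L: (b*(3*x)) (not simplifiable)
  at LR: (3*x) (not simplifiable)
  at R: ((x+2)*x) (not simplifiable)
  at RL: (x+2) (not simplifiable)
Result: no simplifiable subexpression found -> normal form.

Answer: yes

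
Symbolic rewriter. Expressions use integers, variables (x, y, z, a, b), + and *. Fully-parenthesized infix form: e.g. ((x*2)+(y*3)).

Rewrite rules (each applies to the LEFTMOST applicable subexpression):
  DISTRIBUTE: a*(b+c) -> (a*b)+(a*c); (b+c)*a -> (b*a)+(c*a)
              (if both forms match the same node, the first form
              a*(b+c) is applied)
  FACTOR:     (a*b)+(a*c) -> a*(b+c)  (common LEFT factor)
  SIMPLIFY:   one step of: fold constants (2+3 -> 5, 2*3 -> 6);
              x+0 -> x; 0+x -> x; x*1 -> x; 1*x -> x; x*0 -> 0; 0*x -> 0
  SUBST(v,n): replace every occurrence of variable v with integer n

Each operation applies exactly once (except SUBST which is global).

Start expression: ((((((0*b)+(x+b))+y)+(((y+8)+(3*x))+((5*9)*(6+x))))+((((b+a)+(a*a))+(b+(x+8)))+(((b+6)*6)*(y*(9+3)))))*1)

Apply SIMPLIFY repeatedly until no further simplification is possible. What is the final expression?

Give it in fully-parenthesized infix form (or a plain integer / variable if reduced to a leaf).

Answer: ((((x+b)+y)+(((y+8)+(3*x))+(45*(6+x))))+((((b+a)+(a*a))+(b+(x+8)))+(((b+6)*6)*(y*12))))

Derivation:
Start: ((((((0*b)+(x+b))+y)+(((y+8)+(3*x))+((5*9)*(6+x))))+((((b+a)+(a*a))+(b+(x+8)))+(((b+6)*6)*(y*(9+3)))))*1)
Step 1: at root: ((((((0*b)+(x+b))+y)+(((y+8)+(3*x))+((5*9)*(6+x))))+((((b+a)+(a*a))+(b+(x+8)))+(((b+6)*6)*(y*(9+3)))))*1) -> (((((0*b)+(x+b))+y)+(((y+8)+(3*x))+((5*9)*(6+x))))+((((b+a)+(a*a))+(b+(x+8)))+(((b+6)*6)*(y*(9+3))))); overall: ((((((0*b)+(x+b))+y)+(((y+8)+(3*x))+((5*9)*(6+x))))+((((b+a)+(a*a))+(b+(x+8)))+(((b+6)*6)*(y*(9+3)))))*1) -> (((((0*b)+(x+b))+y)+(((y+8)+(3*x))+((5*9)*(6+x))))+((((b+a)+(a*a))+(b+(x+8)))+(((b+6)*6)*(y*(9+3)))))
Step 2: at LLLL: (0*b) -> 0; overall: (((((0*b)+(x+b))+y)+(((y+8)+(3*x))+((5*9)*(6+x))))+((((b+a)+(a*a))+(b+(x+8)))+(((b+6)*6)*(y*(9+3))))) -> ((((0+(x+b))+y)+(((y+8)+(3*x))+((5*9)*(6+x))))+((((b+a)+(a*a))+(b+(x+8)))+(((b+6)*6)*(y*(9+3)))))
Step 3: at LLL: (0+(x+b)) -> (x+b); overall: ((((0+(x+b))+y)+(((y+8)+(3*x))+((5*9)*(6+x))))+((((b+a)+(a*a))+(b+(x+8)))+(((b+6)*6)*(y*(9+3))))) -> ((((x+b)+y)+(((y+8)+(3*x))+((5*9)*(6+x))))+((((b+a)+(a*a))+(b+(x+8)))+(((b+6)*6)*(y*(9+3)))))
Step 4: at LRRL: (5*9) -> 45; overall: ((((x+b)+y)+(((y+8)+(3*x))+((5*9)*(6+x))))+((((b+a)+(a*a))+(b+(x+8)))+(((b+6)*6)*(y*(9+3))))) -> ((((x+b)+y)+(((y+8)+(3*x))+(45*(6+x))))+((((b+a)+(a*a))+(b+(x+8)))+(((b+6)*6)*(y*(9+3)))))
Step 5: at RRRR: (9+3) -> 12; overall: ((((x+b)+y)+(((y+8)+(3*x))+(45*(6+x))))+((((b+a)+(a*a))+(b+(x+8)))+(((b+6)*6)*(y*(9+3))))) -> ((((x+b)+y)+(((y+8)+(3*x))+(45*(6+x))))+((((b+a)+(a*a))+(b+(x+8)))+(((b+6)*6)*(y*12))))
Fixed point: ((((x+b)+y)+(((y+8)+(3*x))+(45*(6+x))))+((((b+a)+(a*a))+(b+(x+8)))+(((b+6)*6)*(y*12))))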